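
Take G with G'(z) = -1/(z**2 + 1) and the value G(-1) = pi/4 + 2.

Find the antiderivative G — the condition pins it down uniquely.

G(z) = 2 - atan(z)

Differentiate the proposed G(z) back; it has to land on the given G'(z).
A general antiderivative is -atan(z) + C.
The condition gives C = pi/4 + 2 - (pi/4) = 2.
So G(z) = 2 - atan(z).
Check: d/dz[2 - atan(z)] = -1/(z**2 + 1) = G'(z).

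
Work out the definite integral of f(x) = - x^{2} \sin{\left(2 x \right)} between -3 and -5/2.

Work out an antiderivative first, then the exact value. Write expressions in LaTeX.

A candidate is checked by its d/dx: the result must match f(x).
F(x) = \frac{x^{2} \cos{\left(2 x \right)}}{2} - \frac{x \sin{\left(2 x \right)}}{2} - \frac{\cos{\left(2 x \right)}}{4} is an antiderivative of f.
Check: d/dx[\frac{x^{2} \cos{\left(2 x \right)}}{2} - \frac{x \sin{\left(2 x \right)}}{2} - \frac{\cos{\left(2 x \right)}}{4}] = - x^{2} \sin{\left(2 x \right)} = f(x).
F(-5/2) = \frac{23 \cos{\left(5 \right)}}{8} - \frac{5 \sin{\left(5 \right)}}{4}; F(-3) = - \frac{3 \sin{\left(6 \right)}}{2} + \frac{17 \cos{\left(6 \right)}}{4}.
Integral = F(-5/2) - F(-3) = - \frac{17 \cos{\left(6 \right)}}{4} + \frac{3 \sin{\left(6 \right)}}{2} + \frac{23 \cos{\left(5 \right)}}{8} - \frac{5 \sin{\left(5 \right)}}{4}.

Antiderivative: F(x) = \frac{x^{2} \cos{\left(2 x \right)}}{2} - \frac{x \sin{\left(2 x \right)}}{2} - \frac{\cos{\left(2 x \right)}}{4}; value = - \frac{17 \cos{\left(6 \right)}}{4} + \frac{3 \sin{\left(6 \right)}}{2} + \frac{23 \cos{\left(5 \right)}}{8} - \frac{5 \sin{\left(5 \right)}}{4}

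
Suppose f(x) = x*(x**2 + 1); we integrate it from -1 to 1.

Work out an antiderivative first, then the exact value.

For F(x) to be correct the identity F'(x) - f(x) = 0 must hold.
F(x) = x**2*(x**2 + 2)/4 is an antiderivative of f.
Check: d/dx[x**2*(x**2 + 2)/4] = x**3 + x, which equals f(x).
F(1) = 3/4; F(-1) = 3/4.
Integral = F(1) - F(-1) = 0.

Antiderivative: F(x) = x**2*(x**2 + 2)/4; value = 0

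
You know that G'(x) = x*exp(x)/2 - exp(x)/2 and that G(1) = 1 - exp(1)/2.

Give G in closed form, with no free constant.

G'(x) has the shape u'v + uv' for u = x/2 - 1 and v = exp(x) — it is the derivative of the product u*v.
A general antiderivative is (x - 2)*exp(x)/2 + C.
The condition gives C = 1 - exp(1)/2 - (-exp(1)/2) = 1.
So G(x) = (x*exp(x) - 2*exp(x) + 2)/2.
Check: d/dx[(x*exp(x) - 2*exp(x) + 2)/2] = x*exp(x)/2 - exp(x)/2 = G'(x).

G(x) = (x*exp(x) - 2*exp(x) + 2)/2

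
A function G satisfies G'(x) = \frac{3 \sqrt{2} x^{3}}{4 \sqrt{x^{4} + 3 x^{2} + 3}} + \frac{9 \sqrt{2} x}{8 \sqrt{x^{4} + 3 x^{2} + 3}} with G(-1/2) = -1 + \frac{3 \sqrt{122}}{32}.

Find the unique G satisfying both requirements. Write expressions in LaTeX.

G(x) = \frac{3 \sqrt{2} \sqrt{x^{4} + 3 x^{2} + 3}}{8} - 1

G'(x) matches the chain-rule pattern g'(h)*h' with inner function h(x) = \frac{x^{4}}{2} + \frac{3 x^{2}}{2} + \frac{3}{2}; substituting u = h(x) collapses the integral.
A general antiderivative is \frac{3 \sqrt{\frac{x^{4}}{2} + \frac{3 x^{2}}{2} + \frac{3}{2}}}{4} + C.
The condition gives C = -1 + \frac{3 \sqrt{122}}{32} - (\frac{3 \sqrt{122}}{32}) = -1.
So G(x) = \frac{3 \sqrt{2} \sqrt{x^{4} + 3 x^{2} + 3}}{8} - 1.
Check: d/dx[\frac{3 \sqrt{2} \sqrt{x^{4} + 3 x^{2} + 3}}{8} - 1] = \frac{6 \sqrt{2} x^{3} + 9 \sqrt{2} x}{8 \sqrt{x^{4} + 3 x^{2} + 3}}, which equals G'(x).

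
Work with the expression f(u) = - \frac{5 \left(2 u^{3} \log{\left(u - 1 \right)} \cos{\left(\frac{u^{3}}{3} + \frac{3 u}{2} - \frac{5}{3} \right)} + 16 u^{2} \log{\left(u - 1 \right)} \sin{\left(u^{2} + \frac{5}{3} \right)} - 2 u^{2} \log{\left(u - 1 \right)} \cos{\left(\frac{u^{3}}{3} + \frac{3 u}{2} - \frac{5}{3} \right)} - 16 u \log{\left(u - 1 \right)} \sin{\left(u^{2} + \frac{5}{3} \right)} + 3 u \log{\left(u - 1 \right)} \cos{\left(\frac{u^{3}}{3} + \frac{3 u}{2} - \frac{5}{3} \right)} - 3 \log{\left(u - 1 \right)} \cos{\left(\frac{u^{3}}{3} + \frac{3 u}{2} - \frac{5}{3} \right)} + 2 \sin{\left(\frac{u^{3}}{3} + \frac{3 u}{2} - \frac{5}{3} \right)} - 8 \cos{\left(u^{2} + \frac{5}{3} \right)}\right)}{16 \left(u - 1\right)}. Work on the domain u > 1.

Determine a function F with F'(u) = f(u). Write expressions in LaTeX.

An antiderivative is F(u) = \frac{5 \left(- \sin{\left(\frac{u^{3}}{3} + \frac{3 u}{2} - \frac{5}{3} \right)} + 4 \cos{\left(u^{2} + \frac{5}{3} \right)}\right) \log{\left(u - 1 \right)}}{8}.

Recognize the product-rule pattern: f = v'r + vr' with v = - \frac{5 \sin{\left(\frac{u^{3}}{3} + \frac{3 u}{2} - \frac{5}{3} \right)}}{8} + \frac{5 \cos{\left(u^{2} + \frac{5}{3} \right)}}{2}, r = \log{\left(u - 1 \right)}, so integration by parts undoes it.
Check: d/du[\frac{5 \left(- \sin{\left(\frac{u^{3}}{3} + \frac{3 u}{2} - \frac{5}{3} \right)} + 4 \cos{\left(u^{2} + \frac{5}{3} \right)}\right) \log{\left(u - 1 \right)}}{8}] = \frac{- 10 u^{3} \log{\left(u - 1 \right)} \cos{\left(\frac{u^{3}}{3} + \frac{3 u}{2} - \frac{5}{3} \right)} - 80 u^{2} \log{\left(u - 1 \right)} \sin{\left(u^{2} + \frac{5}{3} \right)} + 10 u^{2} \log{\left(u - 1 \right)} \cos{\left(\frac{u^{3}}{3} + \frac{3 u}{2} - \frac{5}{3} \right)} + 80 u \log{\left(u - 1 \right)} \sin{\left(u^{2} + \frac{5}{3} \right)} - 15 u \log{\left(u - 1 \right)} \cos{\left(\frac{u^{3}}{3} + \frac{3 u}{2} - \frac{5}{3} \right)} + 15 \log{\left(u - 1 \right)} \cos{\left(\frac{u^{3}}{3} + \frac{3 u}{2} - \frac{5}{3} \right)} - 10 \sin{\left(\frac{u^{3}}{3} + \frac{3 u}{2} - \frac{5}{3} \right)} + 40 \cos{\left(u^{2} + \frac{5}{3} \right)}}{16 u - 16}, which equals f(u).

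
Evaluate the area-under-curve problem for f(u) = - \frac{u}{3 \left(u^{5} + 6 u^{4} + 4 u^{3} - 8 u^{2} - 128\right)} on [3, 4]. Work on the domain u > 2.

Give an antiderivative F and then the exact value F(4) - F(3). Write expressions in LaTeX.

The denominator factors as 3 \left(u - 2\right) \left(u + 4\right)^{2} \left(u^{2} + 4\right); partial fractions split f into directly integrable pieces: \frac{7 u + 2}{1200 \left(u^{2} + 4\right)} - \frac{19}{5400 \left(u + 4\right)} - \frac{1}{90 \left(u + 4\right)^{2}} - \frac{1}{432 \left(u - 2\right)}.
F(u) = \frac{- 50 u \log{\left(u - 2 \right)} - 76 u \log{\left(u + 4 \right)} + 63 u \log{\left(u^{2} + 4 \right)} + 18 u \operatorname{atan}{\left(\frac{u}{2} \right)} - 200 \log{\left(u - 2 \right)} - 304 \log{\left(u + 4 \right)} + 252 \log{\left(u^{2} + 4 \right)} + 72 \operatorname{atan}{\left(\frac{u}{2} \right)} + 240}{21600 \left(u + 4\right)} is an antiderivative of f.
Check: d/du[\frac{- 50 u \log{\left(u - 2 \right)} - 76 u \log{\left(u + 4 \right)} + 63 u \log{\left(u^{2} + 4 \right)} + 18 u \operatorname{atan}{\left(\frac{u}{2} \right)} - 200 \log{\left(u - 2 \right)} - 304 \log{\left(u + 4 \right)} + 252 \log{\left(u^{2} + 4 \right)} + 72 \operatorname{atan}{\left(\frac{u}{2} \right)} + 240}{21600 \left(u + 4\right)}] = - \frac{u}{3 u^{5} + 18 u^{4} + 12 u^{3} - 24 u^{2} - 384}, which equals f(u).
F(4) = - \frac{19 \log{\left(8 \right)}}{5400} - \frac{\log{\left(2 \right)}}{432} + \frac{\operatorname{atan}{\left(2 \right)}}{1200} + \frac{1}{720} + \frac{7 \log{\left(20 \right)}}{2400}; F(3) = - \frac{19 \log{\left(7 \right)}}{5400} + \frac{\operatorname{atan}{\left(\frac{3}{2} \right)}}{1200} + \frac{1}{630} + \frac{7 \log{\left(13 \right)}}{2400}.
Integral = F(4) - F(3) = - \frac{7 \log{\left(13 \right)}}{2400} - \frac{19 \log{\left(8 \right)}}{5400} - \frac{\log{\left(2 \right)}}{432} - \frac{\operatorname{atan}{\left(\frac{3}{2} \right)}}{1200} - \frac{1}{5040} + \frac{\operatorname{atan}{\left(2 \right)}}{1200} + \frac{19 \log{\left(7 \right)}}{5400} + \frac{7 \log{\left(20 \right)}}{2400}.

Antiderivative: F(u) = \frac{- 50 u \log{\left(u - 2 \right)} - 76 u \log{\left(u + 4 \right)} + 63 u \log{\left(u^{2} + 4 \right)} + 18 u \operatorname{atan}{\left(\frac{u}{2} \right)} - 200 \log{\left(u - 2 \right)} - 304 \log{\left(u + 4 \right)} + 252 \log{\left(u^{2} + 4 \right)} + 72 \operatorname{atan}{\left(\frac{u}{2} \right)} + 240}{21600 \left(u + 4\right)}; value = - \frac{7 \log{\left(13 \right)}}{2400} - \frac{19 \log{\left(8 \right)}}{5400} - \frac{\log{\left(2 \right)}}{432} - \frac{\operatorname{atan}{\left(\frac{3}{2} \right)}}{1200} - \frac{1}{5040} + \frac{\operatorname{atan}{\left(2 \right)}}{1200} + \frac{19 \log{\left(7 \right)}}{5400} + \frac{7 \log{\left(20 \right)}}{2400}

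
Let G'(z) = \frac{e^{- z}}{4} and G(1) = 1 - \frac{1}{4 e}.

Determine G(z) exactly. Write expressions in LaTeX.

Whatever form G(z) takes, its d/dz must return the stated G'(z).
A general antiderivative is - \frac{e^{- z}}{4} + C.
The condition gives C = 1 - \frac{1}{4 e} - (- \frac{1}{4 e}) = 1.
So G(z) = 1 - \frac{e^{- z}}{4}.
Check: d/dz[1 - \frac{e^{- z}}{4}] = \frac{e^{- z}}{4} = G'(z).

G(z) = 1 - \frac{e^{- z}}{4}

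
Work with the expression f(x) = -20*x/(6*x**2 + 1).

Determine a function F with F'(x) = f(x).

An antiderivative is F(x) = -5*log(2*x**2 + 1/3)/3.

The substitution u = 2*x**2 + 1/3 works: f is exactly (dF/du)*(du/dx) for that inner function.
Check: d/dx[-5*log(2*x**2 + 1/3)/3] = -20*x/(6*x**2 + 1) = f(x).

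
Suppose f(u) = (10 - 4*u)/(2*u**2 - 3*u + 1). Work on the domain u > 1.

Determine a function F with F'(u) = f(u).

The denominator factors as (u - 1)*(2*u - 1); partial fractions split f into directly integrable pieces: -16/(2*u - 1) + 6/(u - 1).
Check: d/du[2*(3*log(u - 1) - 4*log(u - 1/2))] = (10 - 4*u)/(2*u**2 - 3*u + 1) = f(u).

An antiderivative is F(u) = 2*(3*log(u - 1) - 4*log(u - 1/2)).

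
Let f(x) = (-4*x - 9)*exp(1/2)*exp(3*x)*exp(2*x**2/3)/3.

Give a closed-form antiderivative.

The substitution u = 2*x**2/3 + 3*x + 1/2 works: f is exactly (dF/du)*(du/dx) for that inner function.
Check: d/dx[-exp(1/2)*exp(3*x)*exp(2*x**2/3)] = -4*x*exp(1/2)*exp(3*x)*exp(2*x**2/3)/3 - 3*exp(1/2)*exp(3*x)*exp(2*x**2/3), which equals f(x).

An antiderivative is F(x) = -exp(1/2)*exp(3*x)*exp(2*x**2/3).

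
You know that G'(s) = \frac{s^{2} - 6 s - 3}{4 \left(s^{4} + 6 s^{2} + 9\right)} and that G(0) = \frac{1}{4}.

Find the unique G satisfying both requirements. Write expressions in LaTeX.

G(s) = - \frac{s}{4 s^{2} + 12} + \frac{3}{4 s^{2} + 12}

Recognize the product-rule pattern: G'(s) = u'v + uv' with u = \frac{1}{2 s^{2} + 6}, v = \frac{3}{2} - \frac{s}{2}, so integration by parts undoes it.
A general antiderivative is \frac{\frac{3}{2} - \frac{s}{2}}{2 s^{2} + 6} + C.
The condition gives C = \frac{1}{4} - (\frac{1}{4}) = 0.
So G(s) = - \frac{s}{4 s^{2} + 12} + \frac{3}{4 s^{2} + 12}.
Check: d/ds[- \frac{s}{4 s^{2} + 12} + \frac{3}{4 s^{2} + 12}] = \frac{s^{2} - 6 s - 3}{4 s^{4} + 24 s^{2} + 36}, which equals G'(s).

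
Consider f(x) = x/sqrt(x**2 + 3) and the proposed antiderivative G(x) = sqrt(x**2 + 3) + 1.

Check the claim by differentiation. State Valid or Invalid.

Valid - the claim checks out under differentiation.

d/dx[G] = x/sqrt(x**2 + 3)
This equals f(x) exactly, so the claim holds.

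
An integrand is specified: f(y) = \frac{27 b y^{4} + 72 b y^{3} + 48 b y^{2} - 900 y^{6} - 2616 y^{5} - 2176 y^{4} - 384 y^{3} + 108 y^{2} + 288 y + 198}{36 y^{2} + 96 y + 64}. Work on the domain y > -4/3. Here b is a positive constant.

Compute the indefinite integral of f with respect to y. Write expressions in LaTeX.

Check any antiderivative F(y) by computing F'(y) and comparing it with f(y).
Check: d/dy[\frac{b y^{3}}{4} - 5 y^{5} - \frac{3 y^{4}}{2} + 3 y - \frac{1}{6 y + 8}] = \frac{27 b y^{4} + 72 b y^{3} + 48 b y^{2} - 900 y^{6} - 2616 y^{5} - 2176 y^{4} - 384 y^{3} + 108 y^{2} + 288 y + 198}{36 y^{2} + 96 y + 64} = f(y).

F(y) = \frac{b y^{3}}{4} - 5 y^{5} - \frac{3 y^{4}}{2} + 3 y - \frac{1}{6 y + 8} + C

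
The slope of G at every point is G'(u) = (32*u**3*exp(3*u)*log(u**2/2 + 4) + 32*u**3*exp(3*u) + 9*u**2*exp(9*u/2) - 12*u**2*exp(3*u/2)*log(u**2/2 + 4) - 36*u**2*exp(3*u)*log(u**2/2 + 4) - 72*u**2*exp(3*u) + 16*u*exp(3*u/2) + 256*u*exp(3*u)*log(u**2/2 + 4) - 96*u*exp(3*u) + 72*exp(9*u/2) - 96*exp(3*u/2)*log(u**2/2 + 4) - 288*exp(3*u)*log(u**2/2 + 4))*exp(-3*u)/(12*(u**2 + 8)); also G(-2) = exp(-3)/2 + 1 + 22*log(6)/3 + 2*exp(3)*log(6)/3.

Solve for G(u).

Check a candidate G(u) by differentiating: d/du[G] must match the given G'(u).
A general antiderivative is -2*(-2*u**2/3 + 3*u/2 + 2 - exp(-3*u/2)/3)*log(u**2/2 + 4) + exp(3*u/2)/2 + C.
The condition gives C = exp(-3)/2 + 1 + 22*log(6)/3 + 2*exp(3)*log(6)/3 - (exp(-3)/2 + 22*log(6)/3 + 2*exp(3)*log(6)/3) = 1.
So G(u) = -2*(-2*u**2/3 + 3*u/2 + 2 - exp(-3*u/2)/3)*log(u**2/2 + 4) + exp(3*u/2)/2 + 1.
Check: d/du[-2*(-2*u**2/3 + 3*u/2 + 2 - exp(-3*u/2)/3)*log(u**2/2 + 4) + exp(3*u/2)/2 + 1] = (32*u**3*exp(3*u)*log(u**2/2 + 4) + 32*u**3*exp(3*u) + 9*u**2*exp(9*u/2) - 12*u**2*exp(3*u/2)*log(u**2/2 + 4) - 36*u**2*exp(3*u)*log(u**2/2 + 4) - 72*u**2*exp(3*u) + 16*u*exp(3*u/2) + 256*u*exp(3*u)*log(u**2/2 + 4) - 96*u*exp(3*u) + 72*exp(9*u/2) - 96*exp(3*u/2)*log(u**2/2 + 4) - 288*exp(3*u)*log(u**2/2 + 4))/(12*u**2*exp(3*u) + 96*exp(3*u)), which equals G'(u).

G(u) = -2*(-2*u**2/3 + 3*u/2 + 2 - exp(-3*u/2)/3)*log(u**2/2 + 4) + exp(3*u/2)/2 + 1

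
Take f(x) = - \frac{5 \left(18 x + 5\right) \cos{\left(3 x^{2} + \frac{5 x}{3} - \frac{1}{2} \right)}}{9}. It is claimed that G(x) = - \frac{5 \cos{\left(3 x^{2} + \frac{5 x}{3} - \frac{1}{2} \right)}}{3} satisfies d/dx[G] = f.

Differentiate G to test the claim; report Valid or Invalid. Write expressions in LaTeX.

d/dx[G] = 10 x \sin{\left(3 x^{2} + \frac{5 x}{3} - \frac{1}{2} \right)} + \frac{25 \sin{\left(3 x^{2} + \frac{5 x}{3} - \frac{1}{2} \right)}}{9}
d/dx[G] - f(x) = 10 x \sin{\left(3 x^{2} + \frac{5 x}{3} - \frac{1}{2} \right)} + 10 x \cos{\left(3 x^{2} + \frac{5 x}{3} - \frac{1}{2} \right)} + \frac{25 \sin{\left(3 x^{2} + \frac{5 x}{3} - \frac{1}{2} \right)}}{9} + \frac{25 \cos{\left(3 x^{2} + \frac{5 x}{3} - \frac{1}{2} \right)}}{9} != 0.

Invalid: d/dx[G] - f = 10 x \sin{\left(3 x^{2} + \frac{5 x}{3} - \frac{1}{2} \right)} + 10 x \cos{\left(3 x^{2} + \frac{5 x}{3} - \frac{1}{2} \right)} + \frac{25 \sin{\left(3 x^{2} + \frac{5 x}{3} - \frac{1}{2} \right)}}{9} + \frac{25 \cos{\left(3 x^{2} + \frac{5 x}{3} - \frac{1}{2} \right)}}{9}, which is not 0.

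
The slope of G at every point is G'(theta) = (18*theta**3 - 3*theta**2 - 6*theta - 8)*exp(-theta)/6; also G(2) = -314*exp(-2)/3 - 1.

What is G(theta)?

Recognize the product-rule pattern: G'(theta) = u'v + uv' with u = -3*theta**3 - 17*theta**2/2 - 16*theta - 44/3, v = exp(-theta), so integration by parts undoes it.
A general antiderivative is (-18*theta**3 - 51*theta**2 - 96*theta - 88)*exp(-theta)/6 + C.
The condition gives C = -314*exp(-2)/3 - 1 - (-314*exp(-2)/3) = -1.
So G(theta) = -(18*theta**3 + 51*theta**2 + 96*theta + 6*exp(theta) + 88)*exp(-theta)/6.
Check: d/dtheta[-(18*theta**3 + 51*theta**2 + 96*theta + 6*exp(theta) + 88)*exp(-theta)/6] = (18*theta**3 - 3*theta**2 - 6*theta - 8)*exp(-theta)/6 = G'(theta).

G(theta) = -(18*theta**3 + 51*theta**2 + 96*theta + 6*exp(theta) + 88)*exp(-theta)/6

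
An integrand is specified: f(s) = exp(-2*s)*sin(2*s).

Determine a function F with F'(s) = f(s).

An antiderivative is F(s) = -exp(-2*s)*sin(2*s)/4 - exp(-2*s)*cos(2*s)/4.

Differentiate the proposed F(s) back; it has to land on f(s) exactly.
Check: d/ds[-exp(-2*s)*sin(2*s)/4 - exp(-2*s)*cos(2*s)/4] = exp(-2*s)*sin(2*s) = f(s).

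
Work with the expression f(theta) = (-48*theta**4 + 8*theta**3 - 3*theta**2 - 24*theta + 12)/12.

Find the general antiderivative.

Any candidate F(theta) must reproduce f(theta) exactly when differentiated.
Check: d/dtheta[-4*theta**5/5 + theta**4/6 - theta**3/12 - theta**2 + theta] = -4*theta**4 + 2*theta**3/3 - theta**2/4 - 2*theta + 1, which equals f(theta).

F(theta) = -4*theta**5/5 + theta**4/6 - theta**3/12 - theta**2 + theta + C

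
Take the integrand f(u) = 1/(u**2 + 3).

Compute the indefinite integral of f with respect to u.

F(u) = sqrt(3)*atan(sqrt(3)*u/3)/3 + C

Whatever form F(u) takes, F'(u) = f(u) is non-negotiable.
Check: d/du[sqrt(3)*atan(sqrt(3)*u/3)/3] = 1/(u**2 + 3) = f(u).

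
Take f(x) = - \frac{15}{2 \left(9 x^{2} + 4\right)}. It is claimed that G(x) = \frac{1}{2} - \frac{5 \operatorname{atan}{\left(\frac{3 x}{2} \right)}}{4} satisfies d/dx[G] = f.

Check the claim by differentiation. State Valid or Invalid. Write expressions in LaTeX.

d/dx[G] = - \frac{15}{18 x^{2} + 8}
This equals f(x) exactly, so the claim holds.

Valid. The derivative of G reproduces f.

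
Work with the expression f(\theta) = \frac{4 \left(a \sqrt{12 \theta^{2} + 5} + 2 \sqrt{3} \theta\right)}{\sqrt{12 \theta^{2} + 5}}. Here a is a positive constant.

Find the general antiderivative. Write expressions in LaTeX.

Check any antiderivative F(\theta) by computing F'(\theta) and comparing it with f(\theta).
Check: d/d\theta[4 a \theta + 2 \sqrt{4 \theta^{2} + \frac{5}{3}}] = \frac{4 a \sqrt{12 \theta^{2} + 5} + 8 \sqrt{3} \theta}{\sqrt{12 \theta^{2} + 5}}, which equals f(\theta).

F(\theta) = 4 a \theta + 2 \sqrt{4 \theta^{2} + \frac{5}{3}} + C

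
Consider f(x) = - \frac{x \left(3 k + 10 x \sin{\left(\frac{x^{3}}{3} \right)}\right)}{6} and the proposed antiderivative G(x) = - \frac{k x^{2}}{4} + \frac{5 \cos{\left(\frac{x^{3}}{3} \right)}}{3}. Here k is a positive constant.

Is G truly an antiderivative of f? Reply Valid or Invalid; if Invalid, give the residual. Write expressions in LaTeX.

Valid: G'(x) = f(x).

d/dx[G] = - \frac{k x}{2} - \frac{5 x^{2} \sin{\left(\frac{x^{3}}{3} \right)}}{3}
This equals f(x) exactly, so the claim holds.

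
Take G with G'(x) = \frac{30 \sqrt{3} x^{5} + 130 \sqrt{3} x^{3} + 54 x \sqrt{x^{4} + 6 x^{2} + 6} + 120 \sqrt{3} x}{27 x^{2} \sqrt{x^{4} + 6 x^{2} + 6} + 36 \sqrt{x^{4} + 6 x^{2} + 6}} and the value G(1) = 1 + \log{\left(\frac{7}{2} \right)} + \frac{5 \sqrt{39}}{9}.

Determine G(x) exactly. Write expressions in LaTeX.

Since d/dx undoes antidifferentiation here, G(x) must give back the stated G'(x).
A general antiderivative is \frac{5 \sqrt{\frac{x^{4}}{3} + 2 x^{2} + 2}}{3} + \log{\left(\frac{3 x^{2}}{2} + 2 \right)} + C.
The condition gives C = 1 + \log{\left(\frac{7}{2} \right)} + \frac{5 \sqrt{39}}{9} - (\log{\left(\frac{7}{2} \right)} + \frac{5 \sqrt{39}}{9}) = 1.
So G(x) = \frac{5 \sqrt{\frac{x^{4}}{3} + 2 x^{2} + 2}}{3} + \log{\left(\frac{3 x^{2}}{2} + 2 \right)} + 1.
Check: d/dx[\frac{5 \sqrt{\frac{x^{4}}{3} + 2 x^{2} + 2}}{3} + \log{\left(\frac{3 x^{2}}{2} + 2 \right)} + 1] = \frac{30 \sqrt{3} x^{5} + 130 \sqrt{3} x^{3} + 54 x \sqrt{x^{4} + 6 x^{2} + 6} + 120 \sqrt{3} x}{27 x^{2} \sqrt{x^{4} + 6 x^{2} + 6} + 36 \sqrt{x^{4} + 6 x^{2} + 6}} = G'(x).

G(x) = \frac{5 \sqrt{\frac{x^{4}}{3} + 2 x^{2} + 2}}{3} + \log{\left(\frac{3 x^{2}}{2} + 2 \right)} + 1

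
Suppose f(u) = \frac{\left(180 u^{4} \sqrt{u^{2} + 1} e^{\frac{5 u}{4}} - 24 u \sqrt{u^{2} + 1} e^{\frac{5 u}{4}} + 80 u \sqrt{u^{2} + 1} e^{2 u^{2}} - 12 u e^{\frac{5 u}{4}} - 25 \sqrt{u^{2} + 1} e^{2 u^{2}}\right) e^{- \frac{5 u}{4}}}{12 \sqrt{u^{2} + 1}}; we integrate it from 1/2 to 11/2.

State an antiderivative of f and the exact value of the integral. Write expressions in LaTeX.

Antiderivative: F(u) = 3 u^{5} - u^{2} - \sqrt{u^{2} + 1} + \frac{5 e^{- \frac{5 u}{4}} e^{2 u^{2}}}{3}; value = - 2 \sqrt{5} - \frac{5}{3 e^{\frac{1}{8}}} + \frac{241095}{16} + \frac{5 e^{\frac{429}{8}}}{3}

Recover f(u) by differentiating a candidate F(u); any mismatch rules it out.
F(u) = 3 u^{5} - u^{2} - \sqrt{u^{2} + 1} + \frac{5 e^{- \frac{5 u}{4}} e^{2 u^{2}}}{3} is an antiderivative of f.
Check: d/du[3 u^{5} - u^{2} - \sqrt{u^{2} + 1} + \frac{5 e^{- \frac{5 u}{4}} e^{2 u^{2}}}{3}] = \frac{\left(180 u^{4} \sqrt{u^{2} + 1} e^{\frac{5 u}{4}} - 24 u \sqrt{u^{2} + 1} e^{\frac{5 u}{4}} + 80 u \sqrt{u^{2} + 1} e^{2 u^{2}} - 12 u e^{\frac{5 u}{4}} - 25 \sqrt{u^{2} + 1} e^{2 u^{2}}\right) e^{- \frac{5 u}{4}}}{12 \sqrt{u^{2} + 1}} = f(u).
F(11/2) = - \frac{5 \sqrt{5}}{2} + \frac{482185}{32} + \frac{5 e^{\frac{429}{8}}}{3}; F(1/2) = - \frac{\sqrt{5}}{2} - \frac{5}{32} + \frac{5}{3 e^{\frac{1}{8}}}.
Integral = F(11/2) - F(1/2) = - 2 \sqrt{5} - \frac{5}{3 e^{\frac{1}{8}}} + \frac{241095}{16} + \frac{5 e^{\frac{429}{8}}}{3}.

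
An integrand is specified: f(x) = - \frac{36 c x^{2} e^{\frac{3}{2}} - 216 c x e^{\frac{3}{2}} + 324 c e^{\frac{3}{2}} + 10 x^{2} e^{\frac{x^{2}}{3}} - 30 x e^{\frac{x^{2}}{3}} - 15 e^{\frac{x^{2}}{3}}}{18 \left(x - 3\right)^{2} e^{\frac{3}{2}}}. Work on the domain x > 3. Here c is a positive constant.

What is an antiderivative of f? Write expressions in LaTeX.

Differentiate the proposed F(x) back; it has to land on f(x) exactly.
Check: d/dx[- 2 c x - \frac{5 e^{\frac{x^{2}}{3} - \frac{3}{2}}}{6 \left(x - 3\right)}] = \frac{- 36 c x^{2} + 216 c x - 324 c - \frac{10 x^{2} e^{\frac{x^{2}}{3}}}{e^{\frac{3}{2}}} + \frac{30 x e^{\frac{x^{2}}{3}}}{e^{\frac{3}{2}}} + \frac{15 e^{\frac{x^{2}}{3}}}{e^{\frac{3}{2}}}}{18 x^{2} - 108 x + 162}, which equals f(x).

An antiderivative is F(x) = - 2 c x - \frac{5 e^{\frac{x^{2}}{3} - \frac{3}{2}}}{6 \left(x - 3\right)}.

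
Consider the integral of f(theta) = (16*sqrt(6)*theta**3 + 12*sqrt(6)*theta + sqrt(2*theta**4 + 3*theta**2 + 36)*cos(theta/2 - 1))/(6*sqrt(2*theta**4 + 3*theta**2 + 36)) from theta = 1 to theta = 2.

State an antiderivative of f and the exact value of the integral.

Antiderivative: F(theta) = sqrt(6)*(12*sqrt(2*theta**4 + 3*theta**2 + 36) + sqrt(6)*sin(theta/2 - 1))/18; value = -2*sqrt(246)/3 + sin(1/2)/3 + 8*sqrt(30)/3

Whatever form F(theta) takes, F'(theta) = f(theta) is non-negotiable.
F(theta) = sqrt(6)*(12*sqrt(2*theta**4 + 3*theta**2 + 36) + sqrt(6)*sin(theta/2 - 1))/18 is an antiderivative of f.
Check: d/dtheta[sqrt(6)*(12*sqrt(2*theta**4 + 3*theta**2 + 36) + sqrt(6)*sin(theta/2 - 1))/18] = (16*sqrt(6)*theta**3 + 12*sqrt(6)*theta + sqrt(2*theta**4 + 3*theta**2 + 36)*cos(theta/2 - 1))/(6*sqrt(2*theta**4 + 3*theta**2 + 36)) = f(theta).
F(2) = 8*sqrt(30)/3; F(1) = -sin(1/2)/3 + 2*sqrt(246)/3.
Integral = F(2) - F(1) = -2*sqrt(246)/3 + sin(1/2)/3 + 8*sqrt(30)/3.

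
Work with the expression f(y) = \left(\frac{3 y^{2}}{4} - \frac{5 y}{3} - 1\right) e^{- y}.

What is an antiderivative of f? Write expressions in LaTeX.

f has the shape u'v + uv' for u = - \frac{3 y^{2}}{4} + \frac{y}{6} + \frac{7}{6} and v = e^{- y} — it is the derivative of the product u*v.
Check: d/dy[\frac{\left(- 9 y^{2} + 2 y + 14\right) e^{- y}}{12}] = \frac{\left(9 y^{2} - 20 y - 12\right) e^{- y}}{12}, which equals f(y).

An antiderivative is F(y) = \frac{\left(- 9 y^{2} + 2 y + 14\right) e^{- y}}{12}.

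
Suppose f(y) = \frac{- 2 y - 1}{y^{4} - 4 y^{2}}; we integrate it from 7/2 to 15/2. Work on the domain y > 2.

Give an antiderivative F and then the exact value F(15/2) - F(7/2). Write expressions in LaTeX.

Antiderivative: F(y) = \frac{8 y \log{\left(y \right)} - 5 y \log{\left(y - 2 \right)} - 3 y \log{\left(y + 2 \right)} - 4}{16 y}; value = - \frac{\log{\left(\frac{7}{2} \right)}}{2} - \frac{3 \log{\left(\frac{19}{2} \right)}}{16} - \frac{\log{\left(\frac{11}{2} \right)}}{8} + \frac{4}{105} + \frac{5 \log{\left(\frac{3}{2} \right)}}{16} + \frac{\log{\left(\frac{15}{2} \right)}}{2}

Factor the denominator (y^{2} \left(y - 2\right) \left(y + 2\right)) and decompose: f = - \frac{3}{16 \left(y + 2\right)} - \frac{5}{16 \left(y - 2\right)} + \frac{1}{2 y} + \frac{1}{4 y^{2}}; each piece integrates to a log, atan, or power term.
F(y) = \frac{8 y \log{\left(y \right)} - 5 y \log{\left(y - 2 \right)} - 3 y \log{\left(y + 2 \right)} - 4}{16 y} is an antiderivative of f.
Check: d/dy[\frac{8 y \log{\left(y \right)} - 5 y \log{\left(y - 2 \right)} - 3 y \log{\left(y + 2 \right)} - 4}{16 y}] = \frac{- 2 y - 1}{y^{4} - 4 y^{2}} = f(y).
F(15/2) = - \frac{5 \log{\left(\frac{11}{2} \right)}}{16} - \frac{3 \log{\left(\frac{19}{2} \right)}}{16} - \frac{1}{30} + \frac{\log{\left(\frac{15}{2} \right)}}{2}; F(7/2) = - \frac{3 \log{\left(\frac{11}{2} \right)}}{16} - \frac{5 \log{\left(\frac{3}{2} \right)}}{16} - \frac{1}{14} + \frac{\log{\left(\frac{7}{2} \right)}}{2}.
Integral = F(15/2) - F(7/2) = - \frac{\log{\left(\frac{7}{2} \right)}}{2} - \frac{3 \log{\left(\frac{19}{2} \right)}}{16} - \frac{\log{\left(\frac{11}{2} \right)}}{8} + \frac{4}{105} + \frac{5 \log{\left(\frac{3}{2} \right)}}{16} + \frac{\log{\left(\frac{15}{2} \right)}}{2}.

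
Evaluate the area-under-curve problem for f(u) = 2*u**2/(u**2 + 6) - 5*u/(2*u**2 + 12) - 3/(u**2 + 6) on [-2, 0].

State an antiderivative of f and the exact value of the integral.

The integrand splits into summands that can be handled one at a time.
F(u) = 2*u - 5*log(u**2 + 6)/4 - 5*sqrt(6)*atan(sqrt(6)*u/6)/2 is an antiderivative of f.
Check: d/du[2*u - 5*log(u**2 + 6)/4 - 5*sqrt(6)*atan(sqrt(6)*u/6)/2] = (4*u**2 - 5*u - 6)/(2*u**2 + 12), which equals f(u).
F(0) = -5*log(6)/4; F(-2) = -4 - 5*log(10)/4 + 5*sqrt(6)*atan(sqrt(6)/3)/2.
Integral = F(0) - F(-2) = -5*sqrt(6)*atan(sqrt(6)/3)/2 - 5*log(6)/4 + 5*log(10)/4 + 4.

Antiderivative: F(u) = 2*u - 5*log(u**2 + 6)/4 - 5*sqrt(6)*atan(sqrt(6)*u/6)/2; value = -5*sqrt(6)*atan(sqrt(6)/3)/2 - 5*log(6)/4 + 5*log(10)/4 + 4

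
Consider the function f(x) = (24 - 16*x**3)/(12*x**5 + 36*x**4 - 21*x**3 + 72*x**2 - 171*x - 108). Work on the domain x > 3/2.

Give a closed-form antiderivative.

The denominator factors as 3*(x + 4)*(2*x - 3)*(2*x + 1)*(x**2 + 3); partial fractions split f into directly integrable pieces: -8*(5*x + 18)/(399*(x**2 + 3)) - 4/(21*(2*x + 1)) - 20/(231*(2*x - 3)) + 1048/(4389*(x + 4)).
Check: d/dx[-10*log(x - 3/2)/231 - 2*log(x + 1/2)/21 + 1048*log(x + 4)/4389 - 20*log(x**2 + 3)/399 - 16*sqrt(3)*atan(sqrt(3)*x/3)/133] = (24 - 16*x**3)/(12*x**5 + 36*x**4 - 21*x**3 + 72*x**2 - 171*x - 108) = f(x).

An antiderivative is F(x) = -10*log(x - 3/2)/231 - 2*log(x + 1/2)/21 + 1048*log(x + 4)/4389 - 20*log(x**2 + 3)/399 - 16*sqrt(3)*atan(sqrt(3)*x/3)/133.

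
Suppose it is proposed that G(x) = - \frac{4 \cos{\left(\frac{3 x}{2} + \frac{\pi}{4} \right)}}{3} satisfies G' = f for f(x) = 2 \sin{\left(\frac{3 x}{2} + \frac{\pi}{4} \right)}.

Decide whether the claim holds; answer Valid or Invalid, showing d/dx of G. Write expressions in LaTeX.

Valid: G'(x) = f(x).

d/dx[G] = 2 \sin{\left(\frac{3 x}{2} + \frac{\pi}{4} \right)}
This equals f(x) exactly, so the claim holds.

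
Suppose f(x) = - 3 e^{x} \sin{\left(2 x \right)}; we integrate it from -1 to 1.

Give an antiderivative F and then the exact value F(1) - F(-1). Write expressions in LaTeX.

Antiderivative: F(x) = - \frac{3 e^{x} \sin{\left(2 x \right)}}{5} + \frac{6 e^{x} \cos{\left(2 x \right)}}{5}; value = - \frac{3 e \sin{\left(2 \right)}}{5} + \frac{6 e \cos{\left(2 \right)}}{5} - \frac{3 \sin{\left(2 \right)}}{5 e} - \frac{6 \cos{\left(2 \right)}}{5 e}

Check any antiderivative F(x) by computing F'(x) and comparing it with f(x).
F(x) = - \frac{3 e^{x} \sin{\left(2 x \right)}}{5} + \frac{6 e^{x} \cos{\left(2 x \right)}}{5} is an antiderivative of f.
Check: d/dx[- \frac{3 e^{x} \sin{\left(2 x \right)}}{5} + \frac{6 e^{x} \cos{\left(2 x \right)}}{5}] = - 3 e^{x} \sin{\left(2 x \right)} = f(x).
F(1) = - \frac{3 e \sin{\left(2 \right)}}{5} + \frac{6 e \cos{\left(2 \right)}}{5}; F(-1) = \frac{6 \cos{\left(2 \right)}}{5 e} + \frac{3 \sin{\left(2 \right)}}{5 e}.
Integral = F(1) - F(-1) = - \frac{3 e \sin{\left(2 \right)}}{5} + \frac{6 e \cos{\left(2 \right)}}{5} - \frac{3 \sin{\left(2 \right)}}{5 e} - \frac{6 \cos{\left(2 \right)}}{5 e}.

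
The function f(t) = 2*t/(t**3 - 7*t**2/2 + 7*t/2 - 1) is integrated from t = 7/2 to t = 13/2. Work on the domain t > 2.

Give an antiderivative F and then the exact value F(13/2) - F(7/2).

The denominator factors as (t - 2)*(t - 1)*(2*t - 1); partial fractions split f into directly integrable pieces: 8/(3*(2*t - 1)) - 4/(t - 1) + 8/(3*(t - 2)).
F(t) = 4*(2*log(t - 2) - 3*log(t - 1) + log(t - 1/2))/3 is an antiderivative of f.
Check: d/dt[4*(2*log(t - 2) - 3*log(t - 1) + log(t - 1/2))/3] = 4*t/(2*t**3 - 7*t**2 + 7*t - 2), which equals f(t).
F(13/2) = -4*log(11/2) + 4*log(6)/3 + 8*log(9/2)/3; F(7/2) = -4*log(5/2) + 8*log(3/2)/3 + 4*log(3)/3.
Integral = F(13/2) - F(7/2) = -4*log(11/2) - 4*log(3)/3 - 8*log(3/2)/3 + 4*log(6)/3 + 4*log(5/2) + 8*log(9/2)/3.

Antiderivative: F(t) = 4*(2*log(t - 2) - 3*log(t - 1) + log(t - 1/2))/3; value = -4*log(11/2) - 4*log(3)/3 - 8*log(3/2)/3 + 4*log(6)/3 + 4*log(5/2) + 8*log(9/2)/3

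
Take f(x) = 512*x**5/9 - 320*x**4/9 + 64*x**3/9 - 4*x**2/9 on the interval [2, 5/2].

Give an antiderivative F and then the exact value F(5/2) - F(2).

Antiderivative: F(x) = -4*x**3*(1 - 4*x)**3/27; value = 69173/54

f matches the chain-rule pattern g'(h)*h' with inner function h(x) = -4*x**2/3 + x/3; substituting u = h(x) collapses the integral.
F(x) = -4*x**3*(1 - 4*x)**3/27 is an antiderivative of f.
Check: d/dx[-4*x**3*(1 - 4*x)**3/27] = 512*x**5/9 - 320*x**4/9 + 64*x**3/9 - 4*x**2/9 = f(x).
F(5/2) = 3375/2; F(2) = 10976/27.
Integral = F(5/2) - F(2) = 69173/54.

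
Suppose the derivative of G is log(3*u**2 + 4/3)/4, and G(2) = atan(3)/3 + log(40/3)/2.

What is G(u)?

G(u) = (3*u*log(3*u**2 + 4/3) - 6*u + 4*atan(3*u/2) + 12)/12

Recover the given G'(u) by differentiating a candidate G(u); any mismatch rules it out.
A general antiderivative is u*log(3*u**2 + 4/3)/4 - u/2 + atan(3*u/2)/3 + C.
The condition gives C = atan(3)/3 + log(40/3)/2 - (-1 + atan(3)/3 + log(40/3)/2) = 1.
So G(u) = (3*u*log(3*u**2 + 4/3) - 6*u + 4*atan(3*u/2) + 12)/12.
Check: d/du[(3*u*log(3*u**2 + 4/3) - 6*u + 4*atan(3*u/2) + 12)/12] = log(3*u**2 + 4/3)/4 = G'(u).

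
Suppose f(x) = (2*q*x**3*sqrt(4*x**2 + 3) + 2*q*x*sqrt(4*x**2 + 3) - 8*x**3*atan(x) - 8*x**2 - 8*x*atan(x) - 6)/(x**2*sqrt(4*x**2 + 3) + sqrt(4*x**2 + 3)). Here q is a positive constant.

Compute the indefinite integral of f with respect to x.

Any candidate F(x) must reproduce f(x) exactly when differentiated.
Check: d/dx[q*x**2 - 2*sqrt(4*x**2 + 3)*atan(x)] = (2*q*x**3*sqrt(4*x**2 + 3) + 2*q*x*sqrt(4*x**2 + 3) - 8*x**3*atan(x) - 8*x**2 - 8*x*atan(x) - 6)/(x**2*sqrt(4*x**2 + 3) + sqrt(4*x**2 + 3)) = f(x).

F(x) = q*x**2 - 2*sqrt(4*x**2 + 3)*atan(x) + C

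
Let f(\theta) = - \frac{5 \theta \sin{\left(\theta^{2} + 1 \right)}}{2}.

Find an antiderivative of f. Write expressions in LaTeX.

An antiderivative is F(\theta) = \frac{5 \cos{\left(\theta^{2} + 1 \right)}}{4}.

The substitution u = \theta^{2} + 1 works: f is exactly (dF/du)*(du/d\theta) for that inner function.
Check: d/d\theta[\frac{5 \cos{\left(\theta^{2} + 1 \right)}}{4}] = - \frac{5 \theta \sin{\left(\theta^{2} + 1 \right)}}{2} = f(\theta).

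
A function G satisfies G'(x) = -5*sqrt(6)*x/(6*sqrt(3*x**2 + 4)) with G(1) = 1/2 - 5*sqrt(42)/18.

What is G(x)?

The substitution u = x**2/2 + 2/3 works: G'(x) is exactly (dG/du)*(du/dx) for that inner function.
A general antiderivative is -5*sqrt(x**2/2 + 2/3)/3 + C.
The condition gives C = 1/2 - 5*sqrt(42)/18 - (-5*sqrt(42)/18) = 1/2.
So G(x) = 1/2 - 5*sqrt(x**2/2 + 2/3)/3.
Check: d/dx[1/2 - 5*sqrt(x**2/2 + 2/3)/3] = -5*sqrt(6)*x/(6*sqrt(3*x**2 + 4)) = G'(x).

G(x) = 1/2 - 5*sqrt(x**2/2 + 2/3)/3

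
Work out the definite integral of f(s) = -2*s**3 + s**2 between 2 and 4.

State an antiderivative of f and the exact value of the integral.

The integrand splits into summands that can be handled one at a time.
F(s) = -s**4/2 + s**3/3 is an antiderivative of f.
Check: d/ds[-s**4/2 + s**3/3] = -2*s**3 + s**2 = f(s).
F(4) = -320/3; F(2) = -16/3.
Integral = F(4) - F(2) = -304/3.

Antiderivative: F(s) = -s**4/2 + s**3/3; value = -304/3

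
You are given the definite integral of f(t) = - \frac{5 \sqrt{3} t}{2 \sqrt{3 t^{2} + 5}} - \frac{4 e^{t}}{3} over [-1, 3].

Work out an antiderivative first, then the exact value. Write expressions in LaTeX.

The integrand splits into summands that can be handled one at a time.
F(t) = - \frac{5 \sqrt{3} \sqrt{3 t^{2} + 5} + 8 e^{t}}{6} is an antiderivative of f.
Check: d/dt[- \frac{5 \sqrt{3} \sqrt{3 t^{2} + 5} + 8 e^{t}}{6}] = \frac{- 15 \sqrt{3} t - 8 \sqrt{3 t^{2} + 5} e^{t}}{6 \sqrt{3 t^{2} + 5}}, which equals f(t).
F(3) = - \frac{4 e^{3}}{3} - \frac{10 \sqrt{6}}{3}; F(-1) = - \frac{5 \sqrt{6}}{3} - \frac{4}{3 e}.
Integral = F(3) - F(-1) = - \frac{4 e^{3}}{3} - \frac{5 \sqrt{6}}{3} + \frac{4}{3 e}.

Antiderivative: F(t) = - \frac{5 \sqrt{3} \sqrt{3 t^{2} + 5} + 8 e^{t}}{6}; value = - \frac{4 e^{3}}{3} - \frac{5 \sqrt{6}}{3} + \frac{4}{3 e}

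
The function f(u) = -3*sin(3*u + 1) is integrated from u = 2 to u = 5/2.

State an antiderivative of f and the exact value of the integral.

Antiderivative: F(u) = cos(3*u + 1); value = -cos(7) + cos(17/2)

A candidate is checked by its d/du: the result must match f(u).
F(u) = cos(3*u + 1) is an antiderivative of f.
Check: d/du[cos(3*u + 1)] = -3*sin(3*u + 1) = f(u).
F(5/2) = cos(17/2); F(2) = cos(7).
Integral = F(5/2) - F(2) = -cos(7) + cos(17/2).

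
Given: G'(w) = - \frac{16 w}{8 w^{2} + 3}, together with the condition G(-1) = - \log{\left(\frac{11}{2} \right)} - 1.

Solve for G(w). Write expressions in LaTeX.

The substitution u = 4 w^{2} + \frac{3}{2} works: G'(w) is exactly (dG/du)*(du/dw) for that inner function.
A general antiderivative is - \log{\left(4 w^{2} + \frac{3}{2} \right)} + C.
The condition gives C = - \log{\left(\frac{11}{2} \right)} - 1 - (- \log{\left(\frac{11}{2} \right)}) = -1.
So G(w) = - \log{\left(4 w^{2} + \frac{3}{2} \right)} - 1.
Check: d/dw[- \log{\left(4 w^{2} + \frac{3}{2} \right)} - 1] = - \frac{16 w}{8 w^{2} + 3} = G'(w).

G(w) = - \log{\left(4 w^{2} + \frac{3}{2} \right)} - 1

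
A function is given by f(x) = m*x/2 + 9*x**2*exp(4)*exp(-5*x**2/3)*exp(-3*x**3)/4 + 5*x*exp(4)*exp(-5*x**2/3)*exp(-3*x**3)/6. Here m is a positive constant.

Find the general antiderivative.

Integrate term by term and add the pieces.
Check: d/dx[(m*x**2*exp(-4)*exp(5*x**2/3)*exp(3*x**3) - 1)*exp(4)*exp(-5*x**2/3)*exp(-3*x**3)/4] = (6*m*x*exp(5*x**2/3)*exp(3*x**3) + 27*x**2*exp(4) + 10*x*exp(4))*exp(-5*x**2/3)*exp(-3*x**3)/12, which equals f(x).

F(x) = (m*x**2*exp(-4)*exp(5*x**2/3)*exp(3*x**3) - 1)*exp(4)*exp(-5*x**2/3)*exp(-3*x**3)/4 + C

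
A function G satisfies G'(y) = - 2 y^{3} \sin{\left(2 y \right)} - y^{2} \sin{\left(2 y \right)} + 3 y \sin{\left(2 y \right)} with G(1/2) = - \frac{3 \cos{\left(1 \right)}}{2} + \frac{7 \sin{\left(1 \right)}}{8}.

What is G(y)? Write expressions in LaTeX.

The integrand splits into summands that can be handled one at a time.
A general antiderivative is y^{3} \cos{\left(2 y \right)} - \frac{3 y^{2} \sin{\left(2 y \right)}}{2} + \frac{y^{2} \cos{\left(2 y \right)}}{2} - \frac{y \sin{\left(2 y \right)}}{2} - 3 y \cos{\left(2 y \right)} + \frac{3 \sin{\left(2 y \right)}}{2} - \frac{\cos{\left(2 y \right)}}{4} + C.
The condition gives C = - \frac{3 \cos{\left(1 \right)}}{2} + \frac{7 \sin{\left(1 \right)}}{8} - (- \frac{3 \cos{\left(1 \right)}}{2} + \frac{7 \sin{\left(1 \right)}}{8}) = 0.
So G(y) = \frac{4 y^{3} \cos{\left(2 y \right)} - 6 y^{2} \sin{\left(2 y \right)} + 2 y^{2} \cos{\left(2 y \right)} - 2 y \sin{\left(2 y \right)} - 12 y \cos{\left(2 y \right)} + 6 \sin{\left(2 y \right)} - \cos{\left(2 y \right)}}{4}.
Check: d/dy[\frac{4 y^{3} \cos{\left(2 y \right)} - 6 y^{2} \sin{\left(2 y \right)} + 2 y^{2} \cos{\left(2 y \right)} - 2 y \sin{\left(2 y \right)} - 12 y \cos{\left(2 y \right)} + 6 \sin{\left(2 y \right)} - \cos{\left(2 y \right)}}{4}] = - 2 y^{3} \sin{\left(2 y \right)} - y^{2} \sin{\left(2 y \right)} + 3 y \sin{\left(2 y \right)} = G'(y).

G(y) = \frac{4 y^{3} \cos{\left(2 y \right)} - 6 y^{2} \sin{\left(2 y \right)} + 2 y^{2} \cos{\left(2 y \right)} - 2 y \sin{\left(2 y \right)} - 12 y \cos{\left(2 y \right)} + 6 \sin{\left(2 y \right)} - \cos{\left(2 y \right)}}{4}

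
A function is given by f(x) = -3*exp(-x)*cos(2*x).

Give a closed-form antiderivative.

An antiderivative is F(x) = 3*(-2*sin(2*x) + cos(2*x))*exp(-x)/5.

Any candidate F(x) must reproduce f(x) exactly when differentiated.
Check: d/dx[3*(-2*sin(2*x) + cos(2*x))*exp(-x)/5] = -3*exp(-x)*cos(2*x) = f(x).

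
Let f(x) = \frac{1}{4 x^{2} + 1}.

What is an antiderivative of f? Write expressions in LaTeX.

An antiderivative is F(x) = \frac{\operatorname{atan}{\left(2 x \right)}}{2}.

Any candidate F(x) must reproduce f(x) exactly when differentiated.
Check: d/dx[\frac{\operatorname{atan}{\left(2 x \right)}}{2}] = \frac{1}{4 x^{2} + 1} = f(x).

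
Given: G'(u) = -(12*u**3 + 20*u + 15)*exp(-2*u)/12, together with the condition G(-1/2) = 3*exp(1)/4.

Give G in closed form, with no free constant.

G'(u) has the shape v'r + vr' for v = u**3/2 + 3*u**2/4 + 19*u/12 + 17/12 and r = exp(-2*u) — it is the derivative of the product v*r.
A general antiderivative is (6*u**3 + 9*u**2 + 19*u + 17)*exp(-2*u)/12 + C.
The condition gives C = 3*exp(1)/4 - (3*exp(1)/4) = 0.
So G(u) = (6*u**3 + 9*u**2 + 19*u + 17)*exp(-2*u)/12.
Check: d/du[(6*u**3 + 9*u**2 + 19*u + 17)*exp(-2*u)/12] = (-12*u**3 - 20*u - 15)*exp(-2*u)/12, which equals G'(u).

G(u) = (6*u**3 + 9*u**2 + 19*u + 17)*exp(-2*u)/12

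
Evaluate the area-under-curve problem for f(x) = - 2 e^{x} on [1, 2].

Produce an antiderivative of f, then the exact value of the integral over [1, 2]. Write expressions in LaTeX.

Antiderivative: F(x) = - 2 e^{x}; value = - 2 e^{2} + 2 e

Recover f(x) by differentiating a candidate F(x); any mismatch rules it out.
F(x) = - 2 e^{x} is an antiderivative of f.
Check: d/dx[- 2 e^{x}] = - 2 e^{x} = f(x).
F(2) = - 2 e^{2}; F(1) = - 2 e.
Integral = F(2) - F(1) = - 2 e^{2} + 2 e.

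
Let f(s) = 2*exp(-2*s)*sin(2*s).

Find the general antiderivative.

Any candidate F(s) must reproduce f(s) exactly when differentiated.
Check: d/ds[(-sin(2*s) - cos(2*s))*exp(-2*s)/2] = 2*exp(-2*s)*sin(2*s) = f(s).

F(s) = (-sin(2*s) - cos(2*s))*exp(-2*s)/2 + C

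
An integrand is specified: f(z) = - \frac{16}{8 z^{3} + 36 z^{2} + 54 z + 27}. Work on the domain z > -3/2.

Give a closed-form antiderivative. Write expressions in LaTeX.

For F(z) to be correct the identity F'(z) - f(z) = 0 must hold.
Check: d/dz[\frac{4}{4 z^{2} + 12 z + 9}] = - \frac{16}{8 z^{3} + 36 z^{2} + 54 z + 27} = f(z).

An antiderivative is F(z) = \frac{4}{4 z^{2} + 12 z + 9}.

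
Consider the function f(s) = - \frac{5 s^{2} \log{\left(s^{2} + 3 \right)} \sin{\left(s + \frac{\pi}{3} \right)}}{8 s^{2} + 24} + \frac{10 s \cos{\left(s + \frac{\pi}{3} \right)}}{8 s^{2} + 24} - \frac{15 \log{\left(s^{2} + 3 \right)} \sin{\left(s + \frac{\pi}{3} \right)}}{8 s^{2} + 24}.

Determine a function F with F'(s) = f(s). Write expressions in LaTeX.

f has the shape u'v + uv' for u = \frac{5 \cos{\left(s + \frac{\pi}{3} \right)}}{8} and v = \log{\left(s^{2} + 3 \right)} — it is the derivative of the product u*v.
Check: d/ds[\frac{5 \log{\left(s^{2} + 3 \right)} \cos{\left(s + \frac{\pi}{3} \right)}}{8}] = \frac{- 5 s^{2} \log{\left(s^{2} + 3 \right)} \sin{\left(s + \frac{\pi}{3} \right)} + 10 s \cos{\left(s + \frac{\pi}{3} \right)} - 15 \log{\left(s^{2} + 3 \right)} \sin{\left(s + \frac{\pi}{3} \right)}}{8 s^{2} + 24}, which equals f(s).

An antiderivative is F(s) = \frac{5 \log{\left(s^{2} + 3 \right)} \cos{\left(s + \frac{\pi}{3} \right)}}{8}.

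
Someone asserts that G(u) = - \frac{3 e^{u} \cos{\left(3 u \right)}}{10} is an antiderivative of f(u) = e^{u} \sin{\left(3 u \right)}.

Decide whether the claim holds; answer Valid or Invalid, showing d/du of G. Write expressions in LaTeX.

Invalid: d/du[G] - f = - \frac{e^{u} \sin{\left(3 u \right)}}{10} - \frac{3 e^{u} \cos{\left(3 u \right)}}{10}, which is not 0.

d/du[G] = \frac{9 e^{u} \sin{\left(3 u \right)}}{10} - \frac{3 e^{u} \cos{\left(3 u \right)}}{10}
d/du[G] - f(u) = - \frac{e^{u} \sin{\left(3 u \right)}}{10} - \frac{3 e^{u} \cos{\left(3 u \right)}}{10} != 0.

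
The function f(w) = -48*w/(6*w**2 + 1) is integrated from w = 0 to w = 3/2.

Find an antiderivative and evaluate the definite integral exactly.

Antiderivative: F(w) = -4*log(3*w**2 + 1/2); value = -4*log(29/4) - 4*log(2)

f matches the chain-rule pattern g'(h)*h' with inner function h(w) = 3*w**2 + 1/2; substituting u = h(w) collapses the integral.
F(w) = -4*log(3*w**2 + 1/2) is an antiderivative of f.
Check: d/dw[-4*log(3*w**2 + 1/2)] = -48*w/(6*w**2 + 1) = f(w).
F(3/2) = -4*log(29/4); F(0) = 4*log(2).
Integral = F(3/2) - F(0) = -4*log(29/4) - 4*log(2).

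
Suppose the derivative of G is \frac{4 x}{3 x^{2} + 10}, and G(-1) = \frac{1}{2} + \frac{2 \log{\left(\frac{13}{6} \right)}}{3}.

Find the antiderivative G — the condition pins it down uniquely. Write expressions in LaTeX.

G'(x) matches the chain-rule pattern g'(h)*h' with inner function h(x) = \frac{x^{2}}{2} + \frac{5}{3}; substituting u = h(x) collapses the integral.
A general antiderivative is \frac{2 \log{\left(\frac{x^{2}}{2} + \frac{5}{3} \right)}}{3} + C.
The condition gives C = \frac{1}{2} + \frac{2 \log{\left(\frac{13}{6} \right)}}{3} - (\frac{2 \log{\left(\frac{13}{6} \right)}}{3}) = \frac{1}{2}.
So G(x) = \frac{4 \log{\left(\frac{x^{2}}{2} + \frac{5}{3} \right)} + 3}{6}.
Check: d/dx[\frac{4 \log{\left(\frac{x^{2}}{2} + \frac{5}{3} \right)} + 3}{6}] = \frac{4 x}{3 x^{2} + 10} = G'(x).

G(x) = \frac{4 \log{\left(\frac{x^{2}}{2} + \frac{5}{3} \right)} + 3}{6}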